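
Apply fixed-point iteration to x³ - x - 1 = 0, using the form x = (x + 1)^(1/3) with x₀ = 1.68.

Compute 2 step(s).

Equation: x³ - x - 1 = 0
Fixed-point form: x = (x + 1)^(1/3)
x₀ = 1.68

x_1 = g(1.680000) = 1.389030
x_2 = g(1.389030) = 1.336823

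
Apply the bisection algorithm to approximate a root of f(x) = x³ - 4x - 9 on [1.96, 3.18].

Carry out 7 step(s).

f(x) = x³ - 4x - 9
Initial interval: [1.96, 3.18]

Iteration 1:
  c_1 = (1.960000 + 3.180000)/2 = 2.570000
  f(c_1) = f(2.570000) = -2.305407
  f(a) × f(c) ≥ 0, new interval: [2.570000, 3.180000]
Iteration 2:
  c_2 = (2.570000 + 3.180000)/2 = 2.875000
  f(c_2) = f(2.875000) = 3.263672
  f(a) × f(c) < 0, new interval: [2.570000, 2.875000]
Iteration 3:
  c_3 = (2.570000 + 2.875000)/2 = 2.722500
  f(c_3) = f(2.722500) = 0.289187
  f(a) × f(c) < 0, new interval: [2.570000, 2.722500]
Iteration 4:
  c_4 = (2.570000 + 2.722500)/2 = 2.646250
  f(c_4) = f(2.646250) = -1.054266
  f(a) × f(c) ≥ 0, new interval: [2.646250, 2.722500]
Iteration 5:
  c_5 = (2.646250 + 2.722500)/2 = 2.684375
  f(c_5) = f(2.684375) = -0.394245
  f(a) × f(c) ≥ 0, new interval: [2.684375, 2.722500]
Iteration 6:
  c_6 = (2.684375 + 2.722500)/2 = 2.703438
  f(c_6) = f(2.703438) = -0.055476
  f(a) × f(c) ≥ 0, new interval: [2.703438, 2.722500]
Iteration 7:
  c_7 = (2.703438 + 2.722500)/2 = 2.712969
  f(c_7) = f(2.712969) = 0.116116
  f(a) × f(c) < 0, new interval: [2.703438, 2.712969]

After 7 iteration(s), the approximation is c_7 = 2.712969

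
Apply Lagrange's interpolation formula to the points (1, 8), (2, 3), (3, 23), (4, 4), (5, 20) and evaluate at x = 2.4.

Lagrange interpolation formula:
P(x) = Σ yᵢ × Lᵢ(x)
where Lᵢ(x) = Π_{j≠i} (x - xⱼ)/(xᵢ - xⱼ)

L_0(2.4) = (2.4 - 2)/(1 - 2) × (2.4 - 3)/(1 - 3) × (2.4 - 4)/(1 - 4) × (2.4 - 5)/(1 - 5) = -0.041600
L_1(2.4) = (2.4 - 1)/(2 - 1) × (2.4 - 3)/(2 - 3) × (2.4 - 4)/(2 - 4) × (2.4 - 5)/(2 - 5) = 0.582400
L_2(2.4) = (2.4 - 1)/(3 - 1) × (2.4 - 2)/(3 - 2) × (2.4 - 4)/(3 - 4) × (2.4 - 5)/(3 - 5) = 0.582400
L_3(2.4) = (2.4 - 1)/(4 - 1) × (2.4 - 2)/(4 - 2) × (2.4 - 3)/(4 - 3) × (2.4 - 5)/(4 - 5) = -0.145600
L_4(2.4) = (2.4 - 1)/(5 - 1) × (2.4 - 2)/(5 - 2) × (2.4 - 3)/(5 - 3) × (2.4 - 4)/(5 - 4) = 0.022400

P(2.4) = 8×L_0(2.4) + 3×L_1(2.4) + 23×L_2(2.4) + 4×L_3(2.4) + 20×L_4(2.4)
P(2.4) = 14.675200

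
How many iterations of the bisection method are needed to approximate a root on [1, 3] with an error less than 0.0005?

We need (b-a)/2^n ≤ 0.0005
(3 - 1)/2^n ≤ 0.0005
2/2^n ≤ 0.0005
2^n ≥ 4000
n ≥ log₂(4000) = 11.97
n ≥ 12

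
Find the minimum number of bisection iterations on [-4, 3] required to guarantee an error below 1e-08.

We need (b-a)/2^n ≤ 1e-08
(3 - (-4))/2^n ≤ 1e-08
7/2^n ≤ 1e-08
2^n ≥ 700000000
n ≥ log₂(700000000) = 29.38
n ≥ 30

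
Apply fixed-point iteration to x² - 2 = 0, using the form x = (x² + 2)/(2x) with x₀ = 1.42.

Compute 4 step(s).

Equation: x² - 2 = 0
Fixed-point form: x = (x² + 2)/(2x)
x₀ = 1.42

x_1 = g(1.420000) = 1.414225
x_2 = g(1.414225) = 1.414214
x_3 = g(1.414214) = 1.414214
x_4 = g(1.414214) = 1.414214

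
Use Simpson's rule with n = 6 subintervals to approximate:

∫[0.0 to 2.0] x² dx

f(x) = x²
a = 0.0, b = 2.0, n = 6
h = (b - a)/n = 0.333333

Simpson's rule: (h/3)[f(x₀) + 4f(x₁) + 2f(x₂) + ... + f(xₙ)]

x_0 = 0.0000, f(x_0) = 0.000000, coefficient = 1
x_1 = 0.3333, f(x_1) = 0.111111, coefficient = 4
x_2 = 0.6667, f(x_2) = 0.444444, coefficient = 2
x_3 = 1.0000, f(x_3) = 1.000000, coefficient = 4
x_4 = 1.3333, f(x_4) = 1.777778, coefficient = 2
x_5 = 1.6667, f(x_5) = 2.777778, coefficient = 4
x_6 = 2.0000, f(x_6) = 4.000000, coefficient = 1

I ≈ (0.333333/3) × 24.000000 = 2.666667
Exact value: 2.666667
Error: 0.000000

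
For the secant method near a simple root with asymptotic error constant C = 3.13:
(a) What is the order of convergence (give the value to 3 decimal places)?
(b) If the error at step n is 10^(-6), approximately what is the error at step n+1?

(a) Secant method has superlinear convergence with order φ = (1+√5)/2 ≈ 1.618.
    This means |e_{n+1}| ≈ C|e_n|^1.618.

(b) With |e_n| = 10^(-6) and C = 3.13:
    |e_{n+1}| ≈ 3.13 × (10^(-6))^1.618 = 3.13 × 10^(-9.71)

(a) ≈ 1.618 (golden ratio); (b) |e_{n+1}| ≈ 6.128e-10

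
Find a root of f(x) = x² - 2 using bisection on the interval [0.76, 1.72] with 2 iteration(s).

f(x) = x² - 2
Initial interval: [0.76, 1.72]

Iteration 1:
  c_1 = (0.760000 + 1.720000)/2 = 1.240000
  f(c_1) = f(1.240000) = -0.462400
  f(a) × f(c) ≥ 0, new interval: [1.240000, 1.720000]
Iteration 2:
  c_2 = (1.240000 + 1.720000)/2 = 1.480000
  f(c_2) = f(1.480000) = 0.190400
  f(a) × f(c) < 0, new interval: [1.240000, 1.480000]

After 2 iteration(s), the approximation is c_2 = 1.480000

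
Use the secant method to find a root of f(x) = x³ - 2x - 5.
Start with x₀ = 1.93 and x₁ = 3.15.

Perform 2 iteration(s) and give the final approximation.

f(x) = x³ - 2x - 5
x₀ = 1.93, x₁ = 3.15

Secant formula: x_{n+1} = x_n - f(x_n)(x_n - x_{n-1})/(f(x_n) - f(x_{n-1}))

Iteration 1:
  f(1.930000) = -1.670943
  f(3.150000) = 19.955875
  x_2 = 3.150000 - 19.955875×(3.150000 - 1.930000)/(19.955875 - (-1.670943))
       = 2.024260
Iteration 2:
  f(3.150000) = 19.955875
  f(2.024260) = -0.753851
  x_3 = 2.024260 - (-0.753851)×(2.024260 - 3.150000)/(-0.753851 - 19.955875)
       = 2.065238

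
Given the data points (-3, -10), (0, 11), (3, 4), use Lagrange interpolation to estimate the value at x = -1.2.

Lagrange interpolation formula:
P(x) = Σ yᵢ × Lᵢ(x)
where Lᵢ(x) = Π_{j≠i} (x - xⱼ)/(xᵢ - xⱼ)

L_0(-1.2) = (-1.2 - 0)/(-3 - 0) × (-1.2 - 3)/(-3 - 3) = 0.280000
L_1(-1.2) = (-1.2 - (-3))/(0 - (-3)) × (-1.2 - 3)/(0 - 3) = 0.840000
L_2(-1.2) = (-1.2 - (-3))/(3 - (-3)) × (-1.2 - 0)/(3 - 0) = -0.120000

P(-1.2) = (-10)×L_0(-1.2) + 11×L_1(-1.2) + 4×L_2(-1.2)
P(-1.2) = 5.960000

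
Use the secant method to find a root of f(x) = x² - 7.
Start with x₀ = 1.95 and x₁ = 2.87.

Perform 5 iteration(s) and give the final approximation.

f(x) = x² - 7
x₀ = 1.95, x₁ = 2.87

Secant formula: x_{n+1} = x_n - f(x_n)(x_n - x_{n-1})/(f(x_n) - f(x_{n-1}))

Iteration 1:
  f(1.950000) = -3.197500
  f(2.870000) = 1.236900
  x_2 = 2.870000 - 1.236900×(2.870000 - 1.950000)/(1.236900 - (-3.197500))
       = 2.613382
Iteration 2:
  f(2.870000) = 1.236900
  f(2.613382) = -0.170236
  x_3 = 2.613382 - (-0.170236)×(2.613382 - 2.870000)/(-0.170236 - 1.236900)
       = 2.644428
Iteration 3:
  f(2.613382) = -0.170236
  f(2.644428) = -0.007003
  x_4 = 2.644428 - (-0.007003)×(2.644428 - 2.613382)/(-0.007003 - (-0.170236))
       = 2.645759
Iteration 4:
  f(2.644428) = -0.007003
  f(2.645759) = 0.000043
  x_5 = 2.645759 - 0.000043×(2.645759 - 2.644428)/(0.000043 - (-0.007003))
       = 2.645751
Iteration 5:
  f(2.645759) = 0.000043
  f(2.645751) = 0.000000
  x_6 = 2.645751 - 0.000000×(2.645751 - 2.645759)/(0.000000 - 0.000043)
       = 2.645751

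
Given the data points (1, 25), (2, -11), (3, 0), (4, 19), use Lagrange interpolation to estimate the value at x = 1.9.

Lagrange interpolation formula:
P(x) = Σ yᵢ × Lᵢ(x)
where Lᵢ(x) = Π_{j≠i} (x - xⱼ)/(xᵢ - xⱼ)

L_0(1.9) = (1.9 - 2)/(1 - 2) × (1.9 - 3)/(1 - 3) × (1.9 - 4)/(1 - 4) = 0.038500
L_1(1.9) = (1.9 - 1)/(2 - 1) × (1.9 - 3)/(2 - 3) × (1.9 - 4)/(2 - 4) = 1.039500
L_2(1.9) = (1.9 - 1)/(3 - 1) × (1.9 - 2)/(3 - 2) × (1.9 - 4)/(3 - 4) = -0.094500
L_3(1.9) = (1.9 - 1)/(4 - 1) × (1.9 - 2)/(4 - 2) × (1.9 - 3)/(4 - 3) = 0.016500

P(1.9) = 25×L_0(1.9) + (-11)×L_1(1.9) + 0×L_2(1.9) + 19×L_3(1.9)
P(1.9) = -10.158500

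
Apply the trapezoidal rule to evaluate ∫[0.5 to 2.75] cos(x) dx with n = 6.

f(x) = cos(x)
a = 0.5, b = 2.75, n = 6
h = (b - a)/n = 0.375000

Trapezoidal rule: (h/2)[f(x₀) + 2f(x₁) + 2f(x₂) + ... + f(xₙ)]

x_0 = 0.5000, f(x_0) = 0.877583, coefficient = 1
x_1 = 0.8750, f(x_1) = 0.640997, coefficient = 2
x_2 = 1.2500, f(x_2) = 0.315322, coefficient = 2
x_3 = 1.6250, f(x_3) = -0.054177, coefficient = 2
x_4 = 2.0000, f(x_4) = -0.416147, coefficient = 2
x_5 = 2.3750, f(x_5) = -0.720278, coefficient = 2
x_6 = 2.7500, f(x_6) = -0.924302, coefficient = 1

I ≈ (0.375000/2) × -0.515286 = -0.096616
Exact value: -0.097765
Error: 0.001148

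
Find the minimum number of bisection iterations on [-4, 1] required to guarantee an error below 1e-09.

We need (b-a)/2^n ≤ 1e-09
(1 - (-4))/2^n ≤ 1e-09
5/2^n ≤ 1e-09
2^n ≥ 5000000000
n ≥ log₂(5000000000) = 32.22
n ≥ 33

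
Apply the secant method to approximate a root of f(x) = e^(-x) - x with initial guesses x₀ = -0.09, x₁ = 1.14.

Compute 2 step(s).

f(x) = e^(-x) - x
x₀ = -0.09, x₁ = 1.14

Secant formula: x_{n+1} = x_n - f(x_n)(x_n - x_{n-1})/(f(x_n) - f(x_{n-1}))

Iteration 1:
  f(-0.090000) = 1.184174
  f(1.140000) = -0.820181
  x_2 = 1.140000 - (-0.820181)×(1.140000 - (-0.090000))/(-0.820181 - 1.184174)
       = 0.636685
Iteration 2:
  f(1.140000) = -0.820181
  f(0.636685) = -0.107641
  x_3 = 0.636685 - (-0.107641)×(0.636685 - 1.140000)/(-0.107641 - (-0.820181))
       = 0.560650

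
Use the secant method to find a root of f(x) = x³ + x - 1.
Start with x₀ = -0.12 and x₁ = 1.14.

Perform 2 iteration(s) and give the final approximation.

f(x) = x³ + x - 1
x₀ = -0.12, x₁ = 1.14

Secant formula: x_{n+1} = x_n - f(x_n)(x_n - x_{n-1})/(f(x_n) - f(x_{n-1}))

Iteration 1:
  f(-0.120000) = -1.121728
  f(1.140000) = 1.621544
  x_2 = 1.140000 - 1.621544×(1.140000 - (-0.120000))/(1.621544 - (-1.121728))
       = 0.395216
Iteration 2:
  f(1.140000) = 1.621544
  f(0.395216) = -0.543053
  x_3 = 0.395216 - (-0.543053)×(0.395216 - 1.140000)/(-0.543053 - 1.621544)
       = 0.582067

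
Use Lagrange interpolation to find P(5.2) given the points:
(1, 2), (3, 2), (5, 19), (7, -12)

Lagrange interpolation formula:
P(x) = Σ yᵢ × Lᵢ(x)
where Lᵢ(x) = Π_{j≠i} (x - xⱼ)/(xᵢ - xⱼ)

L_0(5.2) = (5.2 - 3)/(1 - 3) × (5.2 - 5)/(1 - 5) × (5.2 - 7)/(1 - 7) = 0.016500
L_1(5.2) = (5.2 - 1)/(3 - 1) × (5.2 - 5)/(3 - 5) × (5.2 - 7)/(3 - 7) = -0.094500
L_2(5.2) = (5.2 - 1)/(5 - 1) × (5.2 - 3)/(5 - 3) × (5.2 - 7)/(5 - 7) = 1.039500
L_3(5.2) = (5.2 - 1)/(7 - 1) × (5.2 - 3)/(7 - 3) × (5.2 - 5)/(7 - 5) = 0.038500

P(5.2) = 2×L_0(5.2) + 2×L_1(5.2) + 19×L_2(5.2) + (-12)×L_3(5.2)
P(5.2) = 19.132500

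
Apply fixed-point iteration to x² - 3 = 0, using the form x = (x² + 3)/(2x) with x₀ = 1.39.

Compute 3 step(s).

Equation: x² - 3 = 0
Fixed-point form: x = (x² + 3)/(2x)
x₀ = 1.39

x_1 = g(1.390000) = 1.774137
x_2 = g(1.774137) = 1.732550
x_3 = g(1.732550) = 1.732051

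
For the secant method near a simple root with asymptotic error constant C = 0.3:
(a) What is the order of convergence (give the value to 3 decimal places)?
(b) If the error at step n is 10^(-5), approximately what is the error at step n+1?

(a) Secant method has superlinear convergence with order φ = (1+√5)/2 ≈ 1.618.
    This means |e_{n+1}| ≈ C|e_n|^1.618.

(b) With |e_n| = 10^(-5) and C = 0.3:
    |e_{n+1}| ≈ 0.3 × (10^(-5))^1.618 = 0.3 × 10^(-8.09)

(a) ≈ 1.618 (golden ratio); (b) |e_{n+1}| ≈ 2.438e-09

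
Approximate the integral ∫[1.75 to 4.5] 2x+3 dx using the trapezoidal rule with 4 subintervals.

f(x) = 2x+3
a = 1.75, b = 4.5, n = 4
h = (b - a)/n = 0.687500

Trapezoidal rule: (h/2)[f(x₀) + 2f(x₁) + 2f(x₂) + ... + f(xₙ)]

x_0 = 1.7500, f(x_0) = 6.500000, coefficient = 1
x_1 = 2.4375, f(x_1) = 7.875000, coefficient = 2
x_2 = 3.1250, f(x_2) = 9.250000, coefficient = 2
x_3 = 3.8125, f(x_3) = 10.625000, coefficient = 2
x_4 = 4.5000, f(x_4) = 12.000000, coefficient = 1

I ≈ (0.687500/2) × 74.000000 = 25.437500
Exact value: 25.437500
Error: 0.000000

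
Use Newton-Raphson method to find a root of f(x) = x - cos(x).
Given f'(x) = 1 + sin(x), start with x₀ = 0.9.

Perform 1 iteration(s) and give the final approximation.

f(x) = x - cos(x)
f'(x) = 1 + sin(x)
x₀ = 0.9

Newton-Raphson formula: x_{n+1} = x_n - f(x_n)/f'(x_n)

Iteration 1:
  f(0.900000) = 0.278390
  f'(0.900000) = 1.783327
  x_1 = 0.900000 - 0.278390/1.783327 = 0.743893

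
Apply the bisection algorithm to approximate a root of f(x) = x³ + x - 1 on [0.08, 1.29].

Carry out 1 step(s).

f(x) = x³ + x - 1
Initial interval: [0.08, 1.29]

Iteration 1:
  c_1 = (0.080000 + 1.290000)/2 = 0.685000
  f(c_1) = f(0.685000) = 0.006419
  f(a) × f(c) < 0, new interval: [0.080000, 0.685000]

After 1 iteration(s), the approximation is c_1 = 0.685000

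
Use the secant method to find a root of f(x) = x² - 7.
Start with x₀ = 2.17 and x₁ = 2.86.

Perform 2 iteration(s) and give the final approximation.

f(x) = x² - 7
x₀ = 2.17, x₁ = 2.86

Secant formula: x_{n+1} = x_n - f(x_n)(x_n - x_{n-1})/(f(x_n) - f(x_{n-1}))

Iteration 1:
  f(2.170000) = -2.291100
  f(2.860000) = 1.179600
  x_2 = 2.860000 - 1.179600×(2.860000 - 2.170000)/(1.179600 - (-2.291100))
       = 2.625487
Iteration 2:
  f(2.860000) = 1.179600
  f(2.625487) = -0.106818
  x_3 = 2.625487 - (-0.106818)×(2.625487 - 2.860000)/(-0.106818 - 1.179600)
       = 2.644960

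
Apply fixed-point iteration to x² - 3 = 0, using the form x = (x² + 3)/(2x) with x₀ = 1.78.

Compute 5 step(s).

Equation: x² - 3 = 0
Fixed-point form: x = (x² + 3)/(2x)
x₀ = 1.78

x_1 = g(1.780000) = 1.732697
x_2 = g(1.732697) = 1.732051
x_3 = g(1.732051) = 1.732051
x_4 = g(1.732051) = 1.732051
x_5 = g(1.732051) = 1.732051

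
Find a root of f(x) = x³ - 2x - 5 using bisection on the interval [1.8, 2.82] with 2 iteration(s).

f(x) = x³ - 2x - 5
Initial interval: [1.8, 2.82]

Iteration 1:
  c_1 = (1.800000 + 2.820000)/2 = 2.310000
  f(c_1) = f(2.310000) = 2.706391
  f(a) × f(c) < 0, new interval: [1.800000, 2.310000]
Iteration 2:
  c_2 = (1.800000 + 2.310000)/2 = 2.055000
  f(c_2) = f(2.055000) = -0.431684
  f(a) × f(c) ≥ 0, new interval: [2.055000, 2.310000]

After 2 iteration(s), the approximation is c_2 = 2.055000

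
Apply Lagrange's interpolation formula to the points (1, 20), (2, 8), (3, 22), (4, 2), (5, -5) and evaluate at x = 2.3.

Lagrange interpolation formula:
P(x) = Σ yᵢ × Lᵢ(x)
where Lᵢ(x) = Π_{j≠i} (x - xⱼ)/(xᵢ - xⱼ)

L_0(2.3) = (2.3 - 2)/(1 - 2) × (2.3 - 3)/(1 - 3) × (2.3 - 4)/(1 - 4) × (2.3 - 5)/(1 - 5) = -0.040162
L_1(2.3) = (2.3 - 1)/(2 - 1) × (2.3 - 3)/(2 - 3) × (2.3 - 4)/(2 - 4) × (2.3 - 5)/(2 - 5) = 0.696150
L_2(2.3) = (2.3 - 1)/(3 - 1) × (2.3 - 2)/(3 - 2) × (2.3 - 4)/(3 - 4) × (2.3 - 5)/(3 - 5) = 0.447525
L_3(2.3) = (2.3 - 1)/(4 - 1) × (2.3 - 2)/(4 - 2) × (2.3 - 3)/(4 - 3) × (2.3 - 5)/(4 - 5) = -0.122850
L_4(2.3) = (2.3 - 1)/(5 - 1) × (2.3 - 2)/(5 - 2) × (2.3 - 3)/(5 - 3) × (2.3 - 4)/(5 - 4) = 0.019337

P(2.3) = 20×L_0(2.3) + 8×L_1(2.3) + 22×L_2(2.3) + 2×L_3(2.3) + (-5)×L_4(2.3)
P(2.3) = 14.269112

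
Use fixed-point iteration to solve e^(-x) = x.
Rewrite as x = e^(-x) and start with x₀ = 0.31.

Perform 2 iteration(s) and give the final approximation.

Equation: e^(-x) = x
Fixed-point form: x = e^(-x)
x₀ = 0.31

x_1 = g(0.310000) = 0.733447
x_2 = g(0.733447) = 0.480251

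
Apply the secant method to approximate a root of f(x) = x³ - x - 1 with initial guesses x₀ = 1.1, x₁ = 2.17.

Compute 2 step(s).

f(x) = x³ - x - 1
x₀ = 1.1, x₁ = 2.17

Secant formula: x_{n+1} = x_n - f(x_n)(x_n - x_{n-1})/(f(x_n) - f(x_{n-1}))

Iteration 1:
  f(1.100000) = -0.769000
  f(2.170000) = 7.048313
  x_2 = 2.170000 - 7.048313×(2.170000 - 1.100000)/(7.048313 - (-0.769000))
       = 1.205257
Iteration 2:
  f(2.170000) = 7.048313
  f(1.205257) = -0.454446
  x_3 = 1.205257 - (-0.454446)×(1.205257 - 2.170000)/(-0.454446 - 7.048313)
       = 1.263692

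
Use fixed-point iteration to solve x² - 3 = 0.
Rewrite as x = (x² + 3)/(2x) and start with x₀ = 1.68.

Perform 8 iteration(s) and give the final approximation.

Equation: x² - 3 = 0
Fixed-point form: x = (x² + 3)/(2x)
x₀ = 1.68

x_1 = g(1.680000) = 1.732857
x_2 = g(1.732857) = 1.732051
x_3 = g(1.732051) = 1.732051
x_4 = g(1.732051) = 1.732051
x_5 = g(1.732051) = 1.732051
x_6 = g(1.732051) = 1.732051
x_7 = g(1.732051) = 1.732051
x_8 = g(1.732051) = 1.732051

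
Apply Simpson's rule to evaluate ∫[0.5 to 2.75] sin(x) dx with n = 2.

f(x) = sin(x)
a = 0.5, b = 2.75, n = 2
h = (b - a)/n = 1.125000

Simpson's rule: (h/3)[f(x₀) + 4f(x₁) + 2f(x₂) + ... + f(xₙ)]

x_0 = 0.5000, f(x_0) = 0.479426, coefficient = 1
x_1 = 1.6250, f(x_1) = 0.998531, coefficient = 4
x_2 = 2.7500, f(x_2) = 0.381661, coefficient = 1

I ≈ (1.125000/3) × 4.855212 = 1.820704
Exact value: 1.801885
Error: 0.018820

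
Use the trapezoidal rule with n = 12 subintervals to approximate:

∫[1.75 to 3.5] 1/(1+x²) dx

f(x) = 1/(1+x²)
a = 1.75, b = 3.5, n = 12
h = (b - a)/n = 0.145833

Trapezoidal rule: (h/2)[f(x₀) + 2f(x₁) + 2f(x₂) + ... + f(xₙ)]

x_0 = 1.7500, f(x_0) = 0.246154, coefficient = 1
x_1 = 1.8958, f(x_1) = 0.217667, coefficient = 2
x_2 = 2.0417, f(x_2) = 0.193483, coefficient = 2
x_3 = 2.1875, f(x_3) = 0.172856, coefficient = 2
x_4 = 2.3333, f(x_4) = 0.155172, coefficient = 2
x_5 = 2.4792, f(x_5) = 0.139933, coefficient = 2
x_6 = 2.6250, f(x_6) = 0.126733, coefficient = 2
x_7 = 2.7708, f(x_7) = 0.115240, coefficient = 2
x_8 = 2.9167, f(x_8) = 0.105186, coefficient = 2
x_9 = 3.0625, f(x_9) = 0.096349, coefficient = 2
x_10 = 3.2083, f(x_10) = 0.088547, coefficient = 2
x_11 = 3.3542, f(x_11) = 0.081630, coefficient = 2
x_12 = 3.5000, f(x_12) = 0.075472, coefficient = 1

I ≈ (0.145833/2) × 3.307220 = 0.241151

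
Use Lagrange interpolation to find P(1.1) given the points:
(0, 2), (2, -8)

Lagrange interpolation formula:
P(x) = Σ yᵢ × Lᵢ(x)
where Lᵢ(x) = Π_{j≠i} (x - xⱼ)/(xᵢ - xⱼ)

L_0(1.1) = (1.1 - 2)/(0 - 2) = 0.450000
L_1(1.1) = (1.1 - 0)/(2 - 0) = 0.550000

P(1.1) = 2×L_0(1.1) + (-8)×L_1(1.1)
P(1.1) = -3.500000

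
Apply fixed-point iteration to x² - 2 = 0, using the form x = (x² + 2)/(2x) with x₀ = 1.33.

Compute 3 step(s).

Equation: x² - 2 = 0
Fixed-point form: x = (x² + 2)/(2x)
x₀ = 1.33

x_1 = g(1.330000) = 1.416880
x_2 = g(1.416880) = 1.414216
x_3 = g(1.414216) = 1.414214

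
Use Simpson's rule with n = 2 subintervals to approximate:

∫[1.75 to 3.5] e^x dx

f(x) = e^x
a = 1.75, b = 3.5, n = 2
h = (b - a)/n = 0.875000

Simpson's rule: (h/3)[f(x₀) + 4f(x₁) + 2f(x₂) + ... + f(xₙ)]

x_0 = 1.7500, f(x_0) = 5.754603, coefficient = 1
x_1 = 2.6250, f(x_1) = 13.804574, coefficient = 4
x_2 = 3.5000, f(x_2) = 33.115452, coefficient = 1

I ≈ (0.875000/3) × 94.088351 = 27.442436
Exact value: 27.360849
Error: 0.081587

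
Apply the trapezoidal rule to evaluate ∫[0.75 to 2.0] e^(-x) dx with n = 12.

f(x) = e^(-x)
a = 0.75, b = 2.0, n = 12
h = (b - a)/n = 0.104167

Trapezoidal rule: (h/2)[f(x₀) + 2f(x₁) + 2f(x₂) + ... + f(xₙ)]

x_0 = 0.7500, f(x_0) = 0.472367, coefficient = 1
x_1 = 0.8542, f(x_1) = 0.425638, coefficient = 2
x_2 = 0.9583, f(x_2) = 0.383532, coefficient = 2
x_3 = 1.0625, f(x_3) = 0.345591, coefficient = 2
x_4 = 1.1667, f(x_4) = 0.311403, coefficient = 2
x_5 = 1.2708, f(x_5) = 0.280598, coefficient = 2
x_6 = 1.3750, f(x_6) = 0.252840, coefficient = 2
x_7 = 1.4792, f(x_7) = 0.227827, coefficient = 2
x_8 = 1.5833, f(x_8) = 0.205290, coefficient = 2
x_9 = 1.6875, f(x_9) = 0.184981, coefficient = 2
x_10 = 1.7917, f(x_10) = 0.166682, coefficient = 2
x_11 = 1.8958, f(x_11) = 0.150193, coefficient = 2
x_12 = 2.0000, f(x_12) = 0.135335, coefficient = 1

I ≈ (0.104167/2) × 6.476851 = 0.337336
Exact value: 0.337031
Error: 0.000305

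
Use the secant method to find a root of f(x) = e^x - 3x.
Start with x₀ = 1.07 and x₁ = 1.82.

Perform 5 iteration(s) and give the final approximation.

f(x) = e^x - 3x
x₀ = 1.07, x₁ = 1.82

Secant formula: x_{n+1} = x_n - f(x_n)(x_n - x_{n-1})/(f(x_n) - f(x_{n-1}))

Iteration 1:
  f(1.070000) = -0.294621
  f(1.820000) = 0.711858
  x_2 = 1.820000 - 0.711858×(1.820000 - 1.070000)/(0.711858 - (-0.294621))
       = 1.289543
Iteration 2:
  f(1.820000) = 0.711858
  f(1.289543) = -0.237502
  x_3 = 1.289543 - (-0.237502)×(1.289543 - 1.820000)/(-0.237502 - 0.711858)
       = 1.422248
Iteration 3:
  f(1.289543) = -0.237502
  f(1.422248) = -0.120313
  x_4 = 1.422248 - (-0.120313)×(1.422248 - 1.289543)/(-0.120313 - (-0.237502))
       = 1.558490
Iteration 4:
  f(1.422248) = -0.120313
  f(1.558490) = 0.076171
  x_5 = 1.558490 - 0.076171×(1.558490 - 1.422248)/(0.076171 - (-0.120313))
       = 1.505673
Iteration 5:
  f(1.558490) = 0.076171
  f(1.505673) = -0.009833
  x_6 = 1.505673 - (-0.009833)×(1.505673 - 1.558490)/(-0.009833 - 0.076171)
       = 1.511712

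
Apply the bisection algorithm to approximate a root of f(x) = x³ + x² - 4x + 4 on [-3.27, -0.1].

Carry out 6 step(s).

f(x) = x³ + x² - 4x + 4
Initial interval: [-3.27, -0.1]

Iteration 1:
  c_1 = (-3.270000 + (-0.100000))/2 = -1.685000
  f(c_1) = f(-1.685000) = 8.795131
  f(a) × f(c) < 0, new interval: [-3.270000, -1.685000]
Iteration 2:
  c_2 = (-3.270000 + (-1.685000))/2 = -2.477500
  f(c_2) = f(-2.477500) = 4.841096
  f(a) × f(c) < 0, new interval: [-3.270000, -2.477500]
Iteration 3:
  c_3 = (-3.270000 + (-2.477500))/2 = -2.873750
  f(c_3) = f(-2.873750) = 0.020750
  f(a) × f(c) < 0, new interval: [-3.270000, -2.873750]
Iteration 4:
  c_4 = (-3.270000 + (-2.873750))/2 = -3.071875
  f(c_4) = f(-3.071875) = -3.263574
  f(a) × f(c) ≥ 0, new interval: [-3.071875, -2.873750]
Iteration 5:
  c_5 = (-3.071875 + (-2.873750))/2 = -2.972813
  f(c_5) = f(-2.972813) = -1.543706
  f(a) × f(c) ≥ 0, new interval: [-2.972813, -2.873750]
Iteration 6:
  c_6 = (-2.972813 + (-2.873750))/2 = -2.923281
  f(c_6) = f(-2.923281) = -0.742416
  f(a) × f(c) ≥ 0, new interval: [-2.923281, -2.873750]

After 6 iteration(s), the approximation is c_6 = -2.923281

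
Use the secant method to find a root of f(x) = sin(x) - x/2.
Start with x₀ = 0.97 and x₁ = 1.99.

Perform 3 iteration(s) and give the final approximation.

f(x) = sin(x) - x/2
x₀ = 0.97, x₁ = 1.99

Secant formula: x_{n+1} = x_n - f(x_n)(x_n - x_{n-1})/(f(x_n) - f(x_{n-1}))

Iteration 1:
  f(0.970000) = 0.339886
  f(1.990000) = -0.081587
  x_2 = 1.990000 - (-0.081587)×(1.990000 - 0.970000)/(-0.081587 - 0.339886)
       = 1.792553
Iteration 2:
  f(1.990000) = -0.081587
  f(1.792553) = 0.079236
  x_3 = 1.792553 - 0.079236×(1.792553 - 1.990000)/(0.079236 - (-0.081587))
       = 1.889834
Iteration 3:
  f(1.792553) = 0.079236
  f(1.889834) = 0.004621
  x_4 = 1.889834 - 0.004621×(1.889834 - 1.792553)/(0.004621 - 0.079236)
       = 1.895858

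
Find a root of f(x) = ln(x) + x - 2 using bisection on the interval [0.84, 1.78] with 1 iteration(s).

f(x) = ln(x) + x - 2
Initial interval: [0.84, 1.78]

Iteration 1:
  c_1 = (0.840000 + 1.780000)/2 = 1.310000
  f(c_1) = f(1.310000) = -0.419973
  f(a) × f(c) ≥ 0, new interval: [1.310000, 1.780000]

After 1 iteration(s), the approximation is c_1 = 1.310000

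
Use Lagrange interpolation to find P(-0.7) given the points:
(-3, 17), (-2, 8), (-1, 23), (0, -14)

Lagrange interpolation formula:
P(x) = Σ yᵢ × Lᵢ(x)
where Lᵢ(x) = Π_{j≠i} (x - xⱼ)/(xᵢ - xⱼ)

L_0(-0.7) = (-0.7 - (-2))/(-3 - (-2)) × (-0.7 - (-1))/(-3 - (-1)) × (-0.7 - 0)/(-3 - 0) = 0.045500
L_1(-0.7) = (-0.7 - (-3))/(-2 - (-3)) × (-0.7 - (-1))/(-2 - (-1)) × (-0.7 - 0)/(-2 - 0) = -0.241500
L_2(-0.7) = (-0.7 - (-3))/(-1 - (-3)) × (-0.7 - (-2))/(-1 - (-2)) × (-0.7 - 0)/(-1 - 0) = 1.046500
L_3(-0.7) = (-0.7 - (-3))/(0 - (-3)) × (-0.7 - (-2))/(0 - (-2)) × (-0.7 - (-1))/(0 - (-1)) = 0.149500

P(-0.7) = 17×L_0(-0.7) + 8×L_1(-0.7) + 23×L_2(-0.7) + (-14)×L_3(-0.7)
P(-0.7) = 20.818000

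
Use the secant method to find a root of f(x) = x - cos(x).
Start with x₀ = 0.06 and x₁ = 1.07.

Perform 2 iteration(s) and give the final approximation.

f(x) = x - cos(x)
x₀ = 0.06, x₁ = 1.07

Secant formula: x_{n+1} = x_n - f(x_n)(x_n - x_{n-1})/(f(x_n) - f(x_{n-1}))

Iteration 1:
  f(0.060000) = -0.938201
  f(1.070000) = 0.589876
  x_2 = 1.070000 - 0.589876×(1.070000 - 0.060000)/(0.589876 - (-0.938201))
       = 0.680115
Iteration 2:
  f(1.070000) = 0.589876
  f(0.680115) = -0.097386
  x_3 = 0.680115 - (-0.097386)×(0.680115 - 1.070000)/(-0.097386 - 0.589876)
       = 0.735362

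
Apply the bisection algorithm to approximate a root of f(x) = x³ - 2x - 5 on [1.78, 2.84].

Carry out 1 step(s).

f(x) = x³ - 2x - 5
Initial interval: [1.78, 2.84]

Iteration 1:
  c_1 = (1.780000 + 2.840000)/2 = 2.310000
  f(c_1) = f(2.310000) = 2.706391
  f(a) × f(c) < 0, new interval: [1.780000, 2.310000]

After 1 iteration(s), the approximation is c_1 = 2.310000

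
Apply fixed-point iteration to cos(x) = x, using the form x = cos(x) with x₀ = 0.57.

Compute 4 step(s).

Equation: cos(x) = x
Fixed-point form: x = cos(x)
x₀ = 0.57

x_1 = g(0.570000) = 0.841901
x_2 = g(0.841901) = 0.666046
x_3 = g(0.666046) = 0.786271
x_4 = g(0.786271) = 0.706489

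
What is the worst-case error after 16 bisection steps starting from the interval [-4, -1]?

Bisection error bound: |error| ≤ (b-a)/2^n
|error| ≤ (-1 - (-4))/2^16 = 3/2^16
|error| ≤ 0.0000457764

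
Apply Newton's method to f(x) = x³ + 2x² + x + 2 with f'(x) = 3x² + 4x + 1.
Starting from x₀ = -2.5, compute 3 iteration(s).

f(x) = x³ + 2x² + x + 2
f'(x) = 3x² + 4x + 1
x₀ = -2.5

Newton-Raphson formula: x_{n+1} = x_n - f(x_n)/f'(x_n)

Iteration 1:
  f(-2.500000) = -3.625000
  f'(-2.500000) = 9.750000
  x_1 = -2.500000 - (-3.625000)/9.750000 = -2.128205
Iteration 2:
  f(-2.128205) = -0.708879
  f'(-2.128205) = 6.074951
  x_2 = -2.128205 - (-0.708879)/6.074951 = -2.011516
Iteration 3:
  f(-2.011516) = -0.058113
  f'(-2.011516) = 5.092528
  x_3 = -2.011516 - (-0.058113)/5.092528 = -2.000105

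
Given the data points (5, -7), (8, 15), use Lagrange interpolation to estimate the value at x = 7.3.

Lagrange interpolation formula:
P(x) = Σ yᵢ × Lᵢ(x)
where Lᵢ(x) = Π_{j≠i} (x - xⱼ)/(xᵢ - xⱼ)

L_0(7.3) = (7.3 - 8)/(5 - 8) = 0.233333
L_1(7.3) = (7.3 - 5)/(8 - 5) = 0.766667

P(7.3) = (-7)×L_0(7.3) + 15×L_1(7.3)
P(7.3) = 9.866667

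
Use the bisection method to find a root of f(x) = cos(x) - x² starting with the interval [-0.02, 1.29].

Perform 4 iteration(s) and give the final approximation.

f(x) = cos(x) - x²
Initial interval: [-0.02, 1.29]

Iteration 1:
  c_1 = (-0.020000 + 1.290000)/2 = 0.635000
  f(c_1) = f(0.635000) = 0.401847
  f(a) × f(c) ≥ 0, new interval: [0.635000, 1.290000]
Iteration 2:
  c_2 = (0.635000 + 1.290000)/2 = 0.962500
  f(c_2) = f(0.962500) = -0.354936
  f(a) × f(c) < 0, new interval: [0.635000, 0.962500]
Iteration 3:
  c_3 = (0.635000 + 0.962500)/2 = 0.798750
  f(c_3) = f(0.798750) = 0.059601
  f(a) × f(c) ≥ 0, new interval: [0.798750, 0.962500]
Iteration 4:
  c_4 = (0.798750 + 0.962500)/2 = 0.880625
  f(c_4) = f(0.880625) = -0.138831
  f(a) × f(c) < 0, new interval: [0.798750, 0.880625]

After 4 iteration(s), the approximation is c_4 = 0.880625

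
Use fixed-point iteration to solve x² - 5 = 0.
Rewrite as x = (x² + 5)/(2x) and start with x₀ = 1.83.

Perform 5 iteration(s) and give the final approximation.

Equation: x² - 5 = 0
Fixed-point form: x = (x² + 5)/(2x)
x₀ = 1.83

x_1 = g(1.830000) = 2.281120
x_2 = g(2.281120) = 2.236513
x_3 = g(2.236513) = 2.236068
x_4 = g(2.236068) = 2.236068
x_5 = g(2.236068) = 2.236068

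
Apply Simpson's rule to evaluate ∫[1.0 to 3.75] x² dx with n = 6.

f(x) = x²
a = 1.0, b = 3.75, n = 6
h = (b - a)/n = 0.458333

Simpson's rule: (h/3)[f(x₀) + 4f(x₁) + 2f(x₂) + ... + f(xₙ)]

x_0 = 1.0000, f(x_0) = 1.000000, coefficient = 1
x_1 = 1.4583, f(x_1) = 2.126736, coefficient = 4
x_2 = 1.9167, f(x_2) = 3.673611, coefficient = 2
x_3 = 2.3750, f(x_3) = 5.640625, coefficient = 4
x_4 = 2.8333, f(x_4) = 8.027778, coefficient = 2
x_5 = 3.2917, f(x_5) = 10.835069, coefficient = 4
x_6 = 3.7500, f(x_6) = 14.062500, coefficient = 1

I ≈ (0.458333/3) × 112.875000 = 17.244792
Exact value: 17.244792
Error: 0.000000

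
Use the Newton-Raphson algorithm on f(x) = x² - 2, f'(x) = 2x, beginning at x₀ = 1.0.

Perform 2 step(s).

f(x) = x² - 2
f'(x) = 2x
x₀ = 1.0

Newton-Raphson formula: x_{n+1} = x_n - f(x_n)/f'(x_n)

Iteration 1:
  f(1.000000) = -1.000000
  f'(1.000000) = 2.000000
  x_1 = 1.000000 - (-1.000000)/2.000000 = 1.500000
Iteration 2:
  f(1.500000) = 0.250000
  f'(1.500000) = 3.000000
  x_2 = 1.500000 - 0.250000/3.000000 = 1.416667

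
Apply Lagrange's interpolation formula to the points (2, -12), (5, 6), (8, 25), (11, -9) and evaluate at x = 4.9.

Lagrange interpolation formula:
P(x) = Σ yᵢ × Lᵢ(x)
where Lᵢ(x) = Π_{j≠i} (x - xⱼ)/(xᵢ - xⱼ)

L_0(4.9) = (4.9 - 5)/(2 - 5) × (4.9 - 8)/(2 - 8) × (4.9 - 11)/(2 - 11) = 0.011673
L_1(4.9) = (4.9 - 2)/(5 - 2) × (4.9 - 8)/(5 - 8) × (4.9 - 11)/(5 - 11) = 1.015537
L_2(4.9) = (4.9 - 2)/(8 - 2) × (4.9 - 5)/(8 - 5) × (4.9 - 11)/(8 - 11) = -0.032759
L_3(4.9) = (4.9 - 2)/(11 - 2) × (4.9 - 5)/(11 - 5) × (4.9 - 8)/(11 - 8) = 0.005549

P(4.9) = (-12)×L_0(4.9) + 6×L_1(4.9) + 25×L_2(4.9) + (-9)×L_3(4.9)
P(4.9) = 5.084222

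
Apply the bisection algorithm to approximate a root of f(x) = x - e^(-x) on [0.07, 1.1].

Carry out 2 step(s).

f(x) = x - e^(-x)
Initial interval: [0.07, 1.1]

Iteration 1:
  c_1 = (0.070000 + 1.100000)/2 = 0.585000
  f(c_1) = f(0.585000) = 0.027894
  f(a) × f(c) < 0, new interval: [0.070000, 0.585000]
Iteration 2:
  c_2 = (0.070000 + 0.585000)/2 = 0.327500
  f(c_2) = f(0.327500) = -0.393223
  f(a) × f(c) ≥ 0, new interval: [0.327500, 0.585000]

After 2 iteration(s), the approximation is c_2 = 0.327500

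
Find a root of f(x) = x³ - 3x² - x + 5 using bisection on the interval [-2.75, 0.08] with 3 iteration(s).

f(x) = x³ - 3x² - x + 5
Initial interval: [-2.75, 0.08]

Iteration 1:
  c_1 = (-2.750000 + 0.080000)/2 = -1.335000
  f(c_1) = f(-1.335000) = -1.390945
  f(a) × f(c) ≥ 0, new interval: [-1.335000, 0.080000]
Iteration 2:
  c_2 = (-1.335000 + 0.080000)/2 = -0.627500
  f(c_2) = f(-0.627500) = 4.199149
  f(a) × f(c) < 0, new interval: [-1.335000, -0.627500]
Iteration 3:
  c_3 = (-1.335000 + (-0.627500))/2 = -0.981250
  f(c_3) = f(-0.981250) = 2.147897
  f(a) × f(c) < 0, new interval: [-1.335000, -0.981250]

After 3 iteration(s), the approximation is c_3 = -0.981250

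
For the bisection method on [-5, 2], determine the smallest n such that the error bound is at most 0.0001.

We need (b-a)/2^n ≤ 0.0001
(2 - (-5))/2^n ≤ 0.0001
7/2^n ≤ 0.0001
2^n ≥ 70000
n ≥ log₂(70000) = 16.10
n ≥ 17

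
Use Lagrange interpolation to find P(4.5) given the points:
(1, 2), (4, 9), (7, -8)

Lagrange interpolation formula:
P(x) = Σ yᵢ × Lᵢ(x)
where Lᵢ(x) = Π_{j≠i} (x - xⱼ)/(xᵢ - xⱼ)

L_0(4.5) = (4.5 - 4)/(1 - 4) × (4.5 - 7)/(1 - 7) = -0.069444
L_1(4.5) = (4.5 - 1)/(4 - 1) × (4.5 - 7)/(4 - 7) = 0.972222
L_2(4.5) = (4.5 - 1)/(7 - 1) × (4.5 - 4)/(7 - 4) = 0.097222

P(4.5) = 2×L_0(4.5) + 9×L_1(4.5) + (-8)×L_2(4.5)
P(4.5) = 7.833333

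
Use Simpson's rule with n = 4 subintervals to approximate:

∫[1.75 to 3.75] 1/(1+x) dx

f(x) = 1/(1+x)
a = 1.75, b = 3.75, n = 4
h = (b - a)/n = 0.500000

Simpson's rule: (h/3)[f(x₀) + 4f(x₁) + 2f(x₂) + ... + f(xₙ)]

x_0 = 1.7500, f(x_0) = 0.363636, coefficient = 1
x_1 = 2.2500, f(x_1) = 0.307692, coefficient = 4
x_2 = 2.7500, f(x_2) = 0.266667, coefficient = 2
x_3 = 3.2500, f(x_3) = 0.235294, coefficient = 4
x_4 = 3.7500, f(x_4) = 0.210526, coefficient = 1

I ≈ (0.500000/3) × 3.279442 = 0.546574
Exact value: 0.546544
Error: 0.000030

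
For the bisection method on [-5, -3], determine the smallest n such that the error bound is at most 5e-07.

We need (b-a)/2^n ≤ 5e-07
(-3 - (-5))/2^n ≤ 5e-07
2/2^n ≤ 5e-07
2^n ≥ 4000000
n ≥ log₂(4000000) = 21.93
n ≥ 22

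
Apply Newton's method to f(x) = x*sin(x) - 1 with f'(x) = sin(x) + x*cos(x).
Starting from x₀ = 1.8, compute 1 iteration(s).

f(x) = x*sin(x) - 1
f'(x) = sin(x) + x*cos(x)
x₀ = 1.8

Newton-Raphson formula: x_{n+1} = x_n - f(x_n)/f'(x_n)

Iteration 1:
  f(1.800000) = 0.752926
  f'(1.800000) = 0.564884
  x_1 = 1.800000 - 0.752926/0.564884 = 0.467114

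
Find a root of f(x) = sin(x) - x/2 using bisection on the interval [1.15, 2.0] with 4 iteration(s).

f(x) = sin(x) - x/2
Initial interval: [1.15, 2.0]

Iteration 1:
  c_1 = (1.150000 + 2.000000)/2 = 1.575000
  f(c_1) = f(1.575000) = 0.212491
  f(a) × f(c) ≥ 0, new interval: [1.575000, 2.000000]
Iteration 2:
  c_2 = (1.575000 + 2.000000)/2 = 1.787500
  f(c_2) = f(1.787500) = 0.082862
  f(a) × f(c) ≥ 0, new interval: [1.787500, 2.000000]
Iteration 3:
  c_3 = (1.787500 + 2.000000)/2 = 1.893750
  f(c_3) = f(1.893750) = 0.001427
  f(a) × f(c) ≥ 0, new interval: [1.893750, 2.000000]
Iteration 4:
  c_4 = (1.893750 + 2.000000)/2 = 1.946875
  f(c_4) = f(1.946875) = -0.043326
  f(a) × f(c) < 0, new interval: [1.893750, 1.946875]

After 4 iteration(s), the approximation is c_4 = 1.946875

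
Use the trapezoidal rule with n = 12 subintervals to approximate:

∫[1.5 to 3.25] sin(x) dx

f(x) = sin(x)
a = 1.5, b = 3.25, n = 12
h = (b - a)/n = 0.145833

Trapezoidal rule: (h/2)[f(x₀) + 2f(x₁) + 2f(x₂) + ... + f(xₙ)]

x_0 = 1.5000, f(x_0) = 0.997495, coefficient = 1
x_1 = 1.6458, f(x_1) = 0.997186, coefficient = 2
x_2 = 1.7917, f(x_2) = 0.975707, coefficient = 2
x_3 = 1.9375, f(x_3) = 0.933514, coefficient = 2
x_4 = 2.0833, f(x_4) = 0.871503, coefficient = 2
x_5 = 2.2292, f(x_5) = 0.790990, coefficient = 2
x_6 = 2.3750, f(x_6) = 0.693685, coefficient = 2
x_7 = 2.5208, f(x_7) = 0.581653, coefficient = 2
x_8 = 2.6667, f(x_8) = 0.457273, coefficient = 2
x_9 = 2.8125, f(x_9) = 0.323185, coefficient = 2
x_10 = 2.9583, f(x_10) = 0.182235, coefficient = 2
x_11 = 3.1042, f(x_11) = 0.037417, coefficient = 2
x_12 = 3.2500, f(x_12) = -0.108195, coefficient = 1

I ≈ (0.145833/2) × 14.577997 = 1.062979
Exact value: 1.064867
Error: 0.001888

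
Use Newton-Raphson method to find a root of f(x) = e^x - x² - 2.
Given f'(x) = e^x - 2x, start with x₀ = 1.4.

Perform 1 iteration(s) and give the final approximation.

f(x) = e^x - x² - 2
f'(x) = e^x - 2x
x₀ = 1.4

Newton-Raphson formula: x_{n+1} = x_n - f(x_n)/f'(x_n)

Iteration 1:
  f(1.400000) = 0.095200
  f'(1.400000) = 1.255200
  x_1 = 1.400000 - 0.095200/1.255200 = 1.324156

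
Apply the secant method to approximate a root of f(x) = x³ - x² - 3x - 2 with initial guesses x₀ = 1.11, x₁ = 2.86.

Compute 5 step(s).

f(x) = x³ - x² - 3x - 2
x₀ = 1.11, x₁ = 2.86

Secant formula: x_{n+1} = x_n - f(x_n)(x_n - x_{n-1})/(f(x_n) - f(x_{n-1}))

Iteration 1:
  f(1.110000) = -5.194469
  f(2.860000) = 4.634056
  x_2 = 2.860000 - 4.634056×(2.860000 - 1.110000)/(4.634056 - (-5.194469))
       = 2.034892
Iteration 2:
  f(2.860000) = 4.634056
  f(2.034892) = -3.819412
  x_3 = 2.034892 - (-3.819412)×(2.034892 - 2.860000)/(-3.819412 - 4.634056)
       = 2.407689
Iteration 3:
  f(2.034892) = -3.819412
  f(2.407689) = -1.062743
  x_4 = 2.407689 - (-1.062743)×(2.407689 - 2.034892)/(-1.062743 - (-3.819412))
       = 2.551408
Iteration 4:
  f(2.407689) = -1.062743
  f(2.551408) = 0.444956
  x_5 = 2.551408 - 0.444956×(2.551408 - 2.407689)/(0.444956 - (-1.062743))
       = 2.508994
Iteration 5:
  f(2.551408) = 0.444956
  f(2.508994) = -0.027792
  x_6 = 2.508994 - (-0.027792)×(2.508994 - 2.551408)/(-0.027792 - 0.444956)
       = 2.511487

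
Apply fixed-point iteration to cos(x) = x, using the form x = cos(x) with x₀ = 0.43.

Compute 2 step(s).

Equation: cos(x) = x
Fixed-point form: x = cos(x)
x₀ = 0.43

x_1 = g(0.430000) = 0.908966
x_2 = g(0.908966) = 0.614562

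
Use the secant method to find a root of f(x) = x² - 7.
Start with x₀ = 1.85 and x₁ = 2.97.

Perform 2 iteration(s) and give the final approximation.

f(x) = x² - 7
x₀ = 1.85, x₁ = 2.97

Secant formula: x_{n+1} = x_n - f(x_n)(x_n - x_{n-1})/(f(x_n) - f(x_{n-1}))

Iteration 1:
  f(1.850000) = -3.577500
  f(2.970000) = 1.820900
  x_2 = 2.970000 - 1.820900×(2.970000 - 1.850000)/(1.820900 - (-3.577500))
       = 2.592220
Iteration 2:
  f(2.970000) = 1.820900
  f(2.592220) = -0.280396
  x_3 = 2.592220 - (-0.280396)×(2.592220 - 2.970000)/(-0.280396 - 1.820900)
       = 2.642631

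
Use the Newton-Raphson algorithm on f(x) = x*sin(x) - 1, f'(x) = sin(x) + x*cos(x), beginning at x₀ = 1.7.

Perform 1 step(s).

f(x) = x*sin(x) - 1
f'(x) = sin(x) + x*cos(x)
x₀ = 1.7

Newton-Raphson formula: x_{n+1} = x_n - f(x_n)/f'(x_n)

Iteration 1:
  f(1.700000) = 0.685830
  f'(1.700000) = 0.772629
  x_1 = 1.700000 - 0.685830/0.772629 = 0.812342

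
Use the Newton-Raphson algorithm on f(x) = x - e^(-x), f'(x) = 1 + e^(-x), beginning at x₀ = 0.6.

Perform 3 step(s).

f(x) = x - e^(-x)
f'(x) = 1 + e^(-x)
x₀ = 0.6

Newton-Raphson formula: x_{n+1} = x_n - f(x_n)/f'(x_n)

Iteration 1:
  f(0.600000) = 0.051188
  f'(0.600000) = 1.548812
  x_1 = 0.600000 - 0.051188/1.548812 = 0.566950
Iteration 2:
  f(0.566950) = -0.000303
  f'(0.566950) = 1.567253
  x_2 = 0.566950 - (-0.000303)/1.567253 = 0.567143
Iteration 3:
  f(0.567143) = 0.000000
  f'(0.567143) = 1.567143
  x_3 = 0.567143 - 0.000000/1.567143 = 0.567143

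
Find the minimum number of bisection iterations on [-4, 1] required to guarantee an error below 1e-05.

We need (b-a)/2^n ≤ 1e-05
(1 - (-4))/2^n ≤ 1e-05
5/2^n ≤ 1e-05
2^n ≥ 500000
n ≥ log₂(500000) = 18.93
n ≥ 19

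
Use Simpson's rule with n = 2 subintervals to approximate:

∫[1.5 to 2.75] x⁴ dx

f(x) = x⁴
a = 1.5, b = 2.75, n = 2
h = (b - a)/n = 0.625000

Simpson's rule: (h/3)[f(x₀) + 4f(x₁) + 2f(x₂) + ... + f(xₙ)]

x_0 = 1.5000, f(x_0) = 5.062500, coefficient = 1
x_1 = 2.1250, f(x_1) = 20.390869, coefficient = 4
x_2 = 2.7500, f(x_2) = 57.191406, coefficient = 1

I ≈ (0.625000/3) × 143.817383 = 29.961955
Exact value: 29.936523
Error: 0.025431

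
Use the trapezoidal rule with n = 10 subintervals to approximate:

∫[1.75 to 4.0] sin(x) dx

f(x) = sin(x)
a = 1.75, b = 4.0, n = 10
h = (b - a)/n = 0.225000

Trapezoidal rule: (h/2)[f(x₀) + 2f(x₁) + 2f(x₂) + ... + f(xₙ)]

x_0 = 1.7500, f(x_0) = 0.983986, coefficient = 1
x_1 = 1.9750, f(x_1) = 0.919416, coefficient = 2
x_2 = 2.2000, f(x_2) = 0.808496, coefficient = 2
x_3 = 2.4250, f(x_3) = 0.656819, coefficient = 2
x_4 = 2.6500, f(x_4) = 0.472031, coefficient = 2
x_5 = 2.8750, f(x_5) = 0.263446, coefficient = 2
x_6 = 3.1000, f(x_6) = 0.041581, coefficient = 2
x_7 = 3.3250, f(x_7) = -0.182381, coefficient = 2
x_8 = 3.5500, f(x_8) = -0.397148, coefficient = 2
x_9 = 3.7750, f(x_9) = -0.591895, coefficient = 2
x_10 = 4.0000, f(x_10) = -0.756802, coefficient = 1

I ≈ (0.225000/2) × 4.207914 = 0.473390
Exact value: 0.475398
Error: 0.002007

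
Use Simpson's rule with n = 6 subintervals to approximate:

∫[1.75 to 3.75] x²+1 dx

f(x) = x²+1
a = 1.75, b = 3.75, n = 6
h = (b - a)/n = 0.333333

Simpson's rule: (h/3)[f(x₀) + 4f(x₁) + 2f(x₂) + ... + f(xₙ)]

x_0 = 1.7500, f(x_0) = 4.062500, coefficient = 1
x_1 = 2.0833, f(x_1) = 5.340278, coefficient = 4
x_2 = 2.4167, f(x_2) = 6.840278, coefficient = 2
x_3 = 2.7500, f(x_3) = 8.562500, coefficient = 4
x_4 = 3.0833, f(x_4) = 10.506944, coefficient = 2
x_5 = 3.4167, f(x_5) = 12.673611, coefficient = 4
x_6 = 3.7500, f(x_6) = 15.062500, coefficient = 1

I ≈ (0.333333/3) × 160.125000 = 17.791667
Exact value: 17.791667
Error: 0.000000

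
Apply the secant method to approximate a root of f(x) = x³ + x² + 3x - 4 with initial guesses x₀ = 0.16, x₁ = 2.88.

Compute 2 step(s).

f(x) = x³ + x² + 3x - 4
x₀ = 0.16, x₁ = 2.88

Secant formula: x_{n+1} = x_n - f(x_n)(x_n - x_{n-1})/(f(x_n) - f(x_{n-1}))

Iteration 1:
  f(0.160000) = -3.490304
  f(2.880000) = 36.822272
  x_2 = 2.880000 - 36.822272×(2.880000 - 0.160000)/(36.822272 - (-3.490304))
       = 0.395500
Iteration 2:
  f(2.880000) = 36.822272
  f(0.395500) = -2.595214
  x_3 = 0.395500 - (-2.595214)×(0.395500 - 2.880000)/(-2.595214 - 36.822272)
       = 0.559078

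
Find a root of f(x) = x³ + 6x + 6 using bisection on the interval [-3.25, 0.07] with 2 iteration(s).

f(x) = x³ + 6x + 6
Initial interval: [-3.25, 0.07]

Iteration 1:
  c_1 = (-3.250000 + 0.070000)/2 = -1.590000
  f(c_1) = f(-1.590000) = -7.559679
  f(a) × f(c) ≥ 0, new interval: [-1.590000, 0.070000]
Iteration 2:
  c_2 = (-1.590000 + 0.070000)/2 = -0.760000
  f(c_2) = f(-0.760000) = 1.001024
  f(a) × f(c) < 0, new interval: [-1.590000, -0.760000]

After 2 iteration(s), the approximation is c_2 = -0.760000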